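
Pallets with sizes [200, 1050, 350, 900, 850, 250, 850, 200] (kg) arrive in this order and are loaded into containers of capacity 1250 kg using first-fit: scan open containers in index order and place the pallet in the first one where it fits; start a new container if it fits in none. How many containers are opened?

4

  200 → container 1 (new)  [load 200/1250]
  1050 → container 1  [load 1250/1250]
  350 → container 2 (new)  [load 350/1250]
  900 → container 2  [load 1250/1250]
  850 → container 3 (new)  [load 850/1250]
  250 → container 3  [load 1100/1250]
  850 → container 4 (new)  [load 850/1250]
  200 → container 4  [load 1050/1250]
4 containers opened.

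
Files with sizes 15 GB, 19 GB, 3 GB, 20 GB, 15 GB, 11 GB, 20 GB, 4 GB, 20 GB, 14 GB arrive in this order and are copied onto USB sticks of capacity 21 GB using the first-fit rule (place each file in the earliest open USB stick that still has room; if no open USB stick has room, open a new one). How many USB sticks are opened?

8

  15 → USB stick 1 (new)  [load 15/21]
  19 → USB stick 2 (new)  [load 19/21]
  3 → USB stick 1  [load 18/21]
  20 → USB stick 3 (new)  [load 20/21]
  15 → USB stick 4 (new)  [load 15/21]
  11 → USB stick 5 (new)  [load 11/21]
  20 → USB stick 6 (new)  [load 20/21]
  4 → USB stick 4  [load 19/21]
  20 → USB stick 7 (new)  [load 20/21]
  14 → USB stick 8 (new)  [load 14/21]
8 USB sticks opened.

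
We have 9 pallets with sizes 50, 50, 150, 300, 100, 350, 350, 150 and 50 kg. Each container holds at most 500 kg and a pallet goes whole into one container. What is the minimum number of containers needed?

4

Total = 350 + 350 + 300 + 150 + 150 + 100 + 50 + 50 + 50 = 1550 kg.
Lower bound: ⌈1550/500⌉ = 4 containers.
A packing using 4 containers:
  container 1: 350 + 150 = 500
  container 2: 350 + 150 = 500
  container 3: 300 + 100 + 50 + 50 = 500
  container 4: 50 = 50
This matches the lower bound, so 4 is optimal.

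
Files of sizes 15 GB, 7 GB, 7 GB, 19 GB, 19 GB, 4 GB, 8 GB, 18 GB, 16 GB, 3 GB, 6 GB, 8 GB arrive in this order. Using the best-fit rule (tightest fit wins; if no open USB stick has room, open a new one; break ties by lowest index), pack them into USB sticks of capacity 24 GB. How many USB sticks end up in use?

6

  15 → USB stick 1 (new)  [load 15/24]
  7 → USB stick 1  [load 22/24]
  7 → USB stick 2 (new)  [load 7/24]
  19 → USB stick 3 (new)  [load 19/24]
  19 → USB stick 4 (new)  [load 19/24]
  4 → USB stick 3  [load 23/24]
  8 → USB stick 2  [load 15/24]
  18 → USB stick 5 (new)  [load 18/24]
  16 → USB stick 6 (new)  [load 16/24]
  3 → USB stick 4  [load 22/24]
  6 → USB stick 5  [load 24/24]
  8 → USB stick 6  [load 24/24]
6 USB sticks opened.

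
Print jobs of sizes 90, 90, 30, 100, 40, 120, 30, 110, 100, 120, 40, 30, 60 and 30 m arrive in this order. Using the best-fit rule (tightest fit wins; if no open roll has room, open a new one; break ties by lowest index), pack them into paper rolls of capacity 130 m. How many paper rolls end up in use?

  90 → roll 1 (new)  [load 90/130]
  90 → roll 2 (new)  [load 90/130]
  30 → roll 1  [load 120/130]
  100 → roll 3 (new)  [load 100/130]
  40 → roll 2  [load 130/130]
  120 → roll 4 (new)  [load 120/130]
  30 → roll 3  [load 130/130]
  110 → roll 5 (new)  [load 110/130]
  100 → roll 6 (new)  [load 100/130]
  120 → roll 7 (new)  [load 120/130]
  40 → roll 8 (new)  [load 40/130]
  30 → roll 6  [load 130/130]
  60 → roll 8  [load 100/130]
  30 → roll 8  [load 130/130]
8 paper rolls opened.

8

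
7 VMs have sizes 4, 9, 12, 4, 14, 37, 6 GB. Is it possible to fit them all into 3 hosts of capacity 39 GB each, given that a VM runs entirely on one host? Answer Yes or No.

A valid assignment using 3 hosts:
  host 1: 37 = 37
  host 2: 14 + 12 + 9 + 4 = 39
  host 3: 6 + 4 = 10
Every load is within 39 GB, so 3 hosts suffice.

Yes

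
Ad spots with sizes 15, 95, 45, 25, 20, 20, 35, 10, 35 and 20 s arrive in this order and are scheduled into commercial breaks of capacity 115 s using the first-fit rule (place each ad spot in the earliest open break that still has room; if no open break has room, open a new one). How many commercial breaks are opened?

  15 → break 1 (new)  [load 15/115]
  95 → break 1  [load 110/115]
  45 → break 2 (new)  [load 45/115]
  25 → break 2  [load 70/115]
  20 → break 2  [load 90/115]
  20 → break 2  [load 110/115]
  35 → break 3 (new)  [load 35/115]
  10 → break 3  [load 45/115]
  35 → break 3  [load 80/115]
  20 → break 3  [load 100/115]
3 commercial breaks opened.

3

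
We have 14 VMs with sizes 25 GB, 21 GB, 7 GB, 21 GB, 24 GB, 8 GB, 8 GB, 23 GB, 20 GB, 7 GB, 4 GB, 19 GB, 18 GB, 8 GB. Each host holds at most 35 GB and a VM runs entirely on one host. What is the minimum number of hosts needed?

8

Total = 25 + 24 + 23 + 21 + 21 + 20 + 19 + 18 + 8 + 8 + 8 + 7 + 7 + 4 = 213 GB.
Lower bound: ⌈213/35⌉ = 7 hosts.
Also, 8 VMs each exceed 35/2 GB, and no two of those can share a host, so at least 8 hosts are needed.
A packing using 8 hosts:
  host 1: 25 + 8 = 33
  host 2: 24 + 8 = 32
  host 3: 23 + 8 + 4 = 35
  host 4: 21 + 7 + 7 = 35
  host 5: 21 = 21
  host 6: 20 = 20
  host 7: 19 = 19
  host 8: 18 = 18
This matches the lower bound, so 8 is optimal.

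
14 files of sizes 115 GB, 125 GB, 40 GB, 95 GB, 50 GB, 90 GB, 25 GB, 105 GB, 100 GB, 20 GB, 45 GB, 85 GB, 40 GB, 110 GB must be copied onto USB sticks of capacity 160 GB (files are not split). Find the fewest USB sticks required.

Total = 125 + 115 + 110 + 105 + 100 + 95 + 90 + 85 + 50 + 45 + 40 + 40 + 25 + 20 = 1045 GB.
Lower bound: ⌈1045/160⌉ = 7 USB sticks.
Also, 8 files each exceed 80 GB, and no two of those can share a USB stick, so at least 8 USB sticks are needed.
A packing using 8 USB sticks:
  USB stick 1: 125 + 25 = 150
  USB stick 2: 115 + 45 = 160
  USB stick 3: 110 + 50 = 160
  USB stick 4: 105 + 40 = 145
  USB stick 5: 100 + 40 + 20 = 160
  USB stick 6: 95 = 95
  USB stick 7: 90 = 90
  USB stick 8: 85 = 85
This matches the lower bound, so 8 is optimal.

8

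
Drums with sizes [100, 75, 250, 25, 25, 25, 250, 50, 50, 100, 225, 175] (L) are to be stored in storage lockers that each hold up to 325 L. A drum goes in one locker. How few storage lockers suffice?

Total = 250 + 250 + 225 + 175 + 100 + 100 + 75 + 50 + 50 + 25 + 25 + 25 = 1350 L.
Lower bound: ⌈1350/325⌉ = 5 storage lockers.
A packing using 5 storage lockers:
  locker 1: 250 + 75 = 325
  locker 2: 250 + 50 + 25 = 325
  locker 3: 225 + 100 = 325
  locker 4: 175 + 100 + 50 = 325
  locker 5: 25 + 25 = 50
This matches the lower bound, so 5 is optimal.

5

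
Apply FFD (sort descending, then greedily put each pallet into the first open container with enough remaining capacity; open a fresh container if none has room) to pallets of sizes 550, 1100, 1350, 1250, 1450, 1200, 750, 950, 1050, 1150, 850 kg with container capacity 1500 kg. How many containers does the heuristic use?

10

Sorted descending: 1450, 1350, 1250, 1200, 1150, 1100, 1050, 950, 850, 750, 550.
  1450 → container 1 (new)  [load 1450/1500]
  1350 → container 2 (new)  [load 1350/1500]
  1250 → container 3 (new)  [load 1250/1500]
  1200 → container 4 (new)  [load 1200/1500]
  1150 → container 5 (new)  [load 1150/1500]
  1100 → container 6 (new)  [load 1100/1500]
  1050 → container 7 (new)  [load 1050/1500]
  950 → container 8 (new)  [load 950/1500]
  850 → container 9 (new)  [load 850/1500]
  750 → container 10 (new)  [load 750/1500]
  550 → container 8  [load 1500/1500]
10 containers opened.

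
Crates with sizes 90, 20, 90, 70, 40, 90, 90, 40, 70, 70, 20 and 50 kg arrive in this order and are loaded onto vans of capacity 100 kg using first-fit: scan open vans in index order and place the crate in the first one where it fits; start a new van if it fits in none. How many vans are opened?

  90 → van 1 (new)  [load 90/100]
  20 → van 2 (new)  [load 20/100]
  90 → van 3 (new)  [load 90/100]
  70 → van 2  [load 90/100]
  40 → van 4 (new)  [load 40/100]
  90 → van 5 (new)  [load 90/100]
  90 → van 6 (new)  [load 90/100]
  40 → van 4  [load 80/100]
  70 → van 7 (new)  [load 70/100]
  70 → van 8 (new)  [load 70/100]
  20 → van 4  [load 100/100]
  50 → van 9 (new)  [load 50/100]
9 vans opened.

9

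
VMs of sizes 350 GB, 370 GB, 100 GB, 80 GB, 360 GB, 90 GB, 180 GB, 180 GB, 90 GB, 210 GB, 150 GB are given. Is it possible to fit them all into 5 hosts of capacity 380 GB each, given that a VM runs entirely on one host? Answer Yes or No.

Total = 2160 GB; ⌈2160/380⌉ = 6.
At least 6 hosts are required, but only 5 are allowed.

No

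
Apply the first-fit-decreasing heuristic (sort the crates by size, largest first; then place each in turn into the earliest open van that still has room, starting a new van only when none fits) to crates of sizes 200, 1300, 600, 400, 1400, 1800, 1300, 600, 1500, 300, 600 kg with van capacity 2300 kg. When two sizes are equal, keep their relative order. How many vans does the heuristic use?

5

Sorted descending: 1800, 1500, 1400, 1300, 1300, 600, 600, 600, 400, 300, 200.
  1800 → van 1 (new)  [load 1800/2300]
  1500 → van 2 (new)  [load 1500/2300]
  1400 → van 3 (new)  [load 1400/2300]
  1300 → van 4 (new)  [load 1300/2300]
  1300 → van 5 (new)  [load 1300/2300]
  600 → van 2  [load 2100/2300]
  600 → van 3  [load 2000/2300]
  600 → van 4  [load 1900/2300]
  400 → van 1  [load 2200/2300]
  300 → van 3  [load 2300/2300]
  200 → van 2  [load 2300/2300]
5 vans opened.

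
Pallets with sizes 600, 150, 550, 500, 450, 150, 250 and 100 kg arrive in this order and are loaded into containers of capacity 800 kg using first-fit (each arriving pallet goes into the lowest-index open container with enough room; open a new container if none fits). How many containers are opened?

  600 → container 1 (new)  [load 600/800]
  150 → container 1  [load 750/800]
  550 → container 2 (new)  [load 550/800]
  500 → container 3 (new)  [load 500/800]
  450 → container 4 (new)  [load 450/800]
  150 → container 2  [load 700/800]
  250 → container 3  [load 750/800]
  100 → container 2  [load 800/800]
4 containers opened.

4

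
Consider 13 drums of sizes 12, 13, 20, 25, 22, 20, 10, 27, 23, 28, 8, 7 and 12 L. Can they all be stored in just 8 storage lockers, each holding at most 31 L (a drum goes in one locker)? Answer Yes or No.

No

Total = 227 L; ⌈227/31⌉ = 8.
The bound of 8 does not rule out 8, but exhaustive search shows no assignment into 8 storage lockers of capacity 31 L exists — the minimum is 9.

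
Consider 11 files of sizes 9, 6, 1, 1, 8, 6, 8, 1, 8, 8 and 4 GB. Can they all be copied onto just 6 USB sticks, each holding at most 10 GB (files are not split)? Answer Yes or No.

Total = 60 GB; ⌈60/10⌉ = 6.
7 files each exceed half the capacity and cannot share a USB stick, forcing at least 7 USB sticks.
At least 7 USB sticks are required, but only 6 are allowed.

No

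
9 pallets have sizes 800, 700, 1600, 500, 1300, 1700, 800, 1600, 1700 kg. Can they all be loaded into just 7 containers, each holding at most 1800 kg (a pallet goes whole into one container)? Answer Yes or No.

Yes

A valid assignment using 7 containers:
  container 1: 1700 = 1700
  container 2: 1700 = 1700
  container 3: 1600 = 1600
  container 4: 1600 = 1600
  container 5: 1300 + 500 = 1800
  container 6: 800 + 800 = 1600
  container 7: 700 = 700
Every load is within 1800 kg, so 7 containers suffice.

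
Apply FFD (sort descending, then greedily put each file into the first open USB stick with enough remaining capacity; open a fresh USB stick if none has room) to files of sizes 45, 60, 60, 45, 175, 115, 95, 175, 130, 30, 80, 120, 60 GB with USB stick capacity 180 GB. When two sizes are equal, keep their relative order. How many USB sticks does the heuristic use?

Sorted descending: 175, 175, 130, 120, 115, 95, 80, 60, 60, 60, 45, 45, 30.
  175 → USB stick 1 (new)  [load 175/180]
  175 → USB stick 2 (new)  [load 175/180]
  130 → USB stick 3 (new)  [load 130/180]
  120 → USB stick 4 (new)  [load 120/180]
  115 → USB stick 5 (new)  [load 115/180]
  95 → USB stick 6 (new)  [load 95/180]
  80 → USB stick 6  [load 175/180]
  60 → USB stick 4  [load 180/180]
  60 → USB stick 5  [load 175/180]
  60 → USB stick 7 (new)  [load 60/180]
  45 → USB stick 3  [load 175/180]
  45 → USB stick 7  [load 105/180]
  30 → USB stick 7  [load 135/180]
7 USB sticks opened.

7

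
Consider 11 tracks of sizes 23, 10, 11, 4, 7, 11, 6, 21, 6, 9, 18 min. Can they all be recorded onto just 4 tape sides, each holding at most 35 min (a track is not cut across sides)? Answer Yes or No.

A valid assignment using 4 tape sides:
  side 1: 23 + 11 = 34
  side 2: 21 + 11 = 32
  side 3: 18 + 10 + 7 = 35
  side 4: 9 + 6 + 6 + 4 = 25
Every load is within 35 min, so 4 tape sides suffice.

Yes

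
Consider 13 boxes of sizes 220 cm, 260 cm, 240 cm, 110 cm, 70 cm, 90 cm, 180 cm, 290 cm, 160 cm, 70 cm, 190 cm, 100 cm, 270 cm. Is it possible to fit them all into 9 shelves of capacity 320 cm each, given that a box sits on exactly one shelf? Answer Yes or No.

A valid assignment using 8 shelves:
  shelf 1: 290 = 290
  shelf 2: 270 = 270
  shelf 3: 260 = 260
  shelf 4: 240 + 70 = 310
  shelf 5: 220 + 100 = 320
  shelf 6: 190 + 110 = 300
  shelf 7: 180 + 90 = 270
  shelf 8: 160 + 70 = 230
That uses only 8 ≤ 9, so 9 shelves are enough.

Yes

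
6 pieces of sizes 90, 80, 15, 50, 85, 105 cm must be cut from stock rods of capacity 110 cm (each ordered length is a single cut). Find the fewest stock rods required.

Total = 105 + 90 + 85 + 80 + 50 + 15 = 425 cm.
Lower bound: ⌈425/110⌉ = 4 stock rods.
A packing using 5 stock rods:
  stock rod 1: 105 = 105
  stock rod 2: 90 + 15 = 105
  stock rod 3: 85 = 85
  stock rod 4: 80 = 80
  stock rod 5: 50 = 50
No arrangement into 4 stock rods stays within capacity, so 5 is optimal.

5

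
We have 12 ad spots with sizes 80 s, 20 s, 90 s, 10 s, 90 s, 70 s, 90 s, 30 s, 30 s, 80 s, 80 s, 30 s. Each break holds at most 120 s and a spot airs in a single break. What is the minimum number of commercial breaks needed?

Total = 90 + 90 + 90 + 80 + 80 + 80 + 70 + 30 + 30 + 30 + 20 + 10 = 700 s.
Lower bound: ⌈700/120⌉ = 6 commercial breaks.
Also, 7 ad spots each exceed 60 s, and no two of those can share a break, so at least 7 commercial breaks are needed.
A packing using 7 commercial breaks:
  break 1: 90 + 30 = 120
  break 2: 90 + 30 = 120
  break 3: 90 + 30 = 120
  break 4: 80 + 20 + 10 = 110
  break 5: 80 = 80
  break 6: 80 = 80
  break 7: 70 = 70
This matches the lower bound, so 7 is optimal.

7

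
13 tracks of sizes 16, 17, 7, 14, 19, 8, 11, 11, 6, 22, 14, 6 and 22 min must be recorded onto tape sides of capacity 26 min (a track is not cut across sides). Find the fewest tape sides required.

Total = 22 + 22 + 19 + 17 + 16 + 14 + 14 + 11 + 11 + 8 + 7 + 6 + 6 = 173 min.
Lower bound: ⌈173/26⌉ = 7 tape sides.
A packing using 8 tape sides:
  side 1: 22 = 22
  side 2: 22 = 22
  side 3: 19 + 7 = 26
  side 4: 17 + 8 = 25
  side 5: 16 + 6 = 22
  side 6: 14 + 11 = 25
  side 7: 14 + 11 = 25
  side 8: 6 = 6
No arrangement into 7 tape sides stays within capacity, so 8 is optimal.

8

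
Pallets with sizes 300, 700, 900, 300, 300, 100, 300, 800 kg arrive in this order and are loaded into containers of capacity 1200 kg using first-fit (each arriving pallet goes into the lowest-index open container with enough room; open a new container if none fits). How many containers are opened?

4

  300 → container 1 (new)  [load 300/1200]
  700 → container 1  [load 1000/1200]
  900 → container 2 (new)  [load 900/1200]
  300 → container 2  [load 1200/1200]
  300 → container 3 (new)  [load 300/1200]
  100 → container 1  [load 1100/1200]
  300 → container 3  [load 600/1200]
  800 → container 4 (new)  [load 800/1200]
4 containers opened.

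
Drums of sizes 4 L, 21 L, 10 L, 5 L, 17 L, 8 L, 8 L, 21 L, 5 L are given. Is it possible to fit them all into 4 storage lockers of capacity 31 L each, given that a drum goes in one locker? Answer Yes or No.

A valid assignment using 4 storage lockers:
  locker 1: 21 + 10 = 31
  locker 2: 21 + 8 = 29
  locker 3: 17 + 8 + 5 = 30
  locker 4: 5 + 4 = 9
Every load is within 31 L, so 4 storage lockers suffice.

Yes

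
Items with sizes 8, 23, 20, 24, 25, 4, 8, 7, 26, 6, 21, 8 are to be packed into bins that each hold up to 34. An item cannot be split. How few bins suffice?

6

Total = 26 + 25 + 24 + 23 + 21 + 20 + 8 + 8 + 8 + 7 + 6 + 4 = 180.
Lower bound: ⌈180/34⌉ = 6 bins.
A packing using 6 bins:
  bin 1: 26 + 8 = 34
  bin 2: 25 + 8 = 33
  bin 3: 24 + 8 = 32
  bin 4: 23 + 7 + 4 = 34
  bin 5: 21 + 6 = 27
  bin 6: 20 = 20
This matches the lower bound, so 6 is optimal.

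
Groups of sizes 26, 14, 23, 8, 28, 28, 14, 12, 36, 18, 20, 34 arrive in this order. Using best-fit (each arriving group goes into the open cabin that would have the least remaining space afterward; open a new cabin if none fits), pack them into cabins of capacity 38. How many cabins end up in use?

8

  26 → cabin 1 (new)  [load 26/38]
  14 → cabin 2 (new)  [load 14/38]
  23 → cabin 2  [load 37/38]
  8 → cabin 1  [load 34/38]
  28 → cabin 3 (new)  [load 28/38]
  28 → cabin 4 (new)  [load 28/38]
  14 → cabin 5 (new)  [load 14/38]
  12 → cabin 5  [load 26/38]
  36 → cabin 6 (new)  [load 36/38]
  18 → cabin 7 (new)  [load 18/38]
  20 → cabin 7  [load 38/38]
  34 → cabin 8 (new)  [load 34/38]
8 cabins opened.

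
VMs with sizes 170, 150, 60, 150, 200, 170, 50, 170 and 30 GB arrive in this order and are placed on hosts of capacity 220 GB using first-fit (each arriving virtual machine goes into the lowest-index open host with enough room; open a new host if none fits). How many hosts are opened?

  170 → host 1 (new)  [load 170/220]
  150 → host 2 (new)  [load 150/220]
  60 → host 2  [load 210/220]
  150 → host 3 (new)  [load 150/220]
  200 → host 4 (new)  [load 200/220]
  170 → host 5 (new)  [load 170/220]
  50 → host 1  [load 220/220]
  170 → host 6 (new)  [load 170/220]
  30 → host 3  [load 180/220]
6 hosts opened.

6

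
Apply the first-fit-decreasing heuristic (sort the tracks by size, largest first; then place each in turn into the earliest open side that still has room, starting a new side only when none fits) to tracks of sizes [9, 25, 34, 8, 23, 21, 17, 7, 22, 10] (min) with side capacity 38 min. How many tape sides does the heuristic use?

5

Sorted descending: 34, 25, 23, 22, 21, 17, 10, 9, 8, 7.
  34 → side 1 (new)  [load 34/38]
  25 → side 2 (new)  [load 25/38]
  23 → side 3 (new)  [load 23/38]
  22 → side 4 (new)  [load 22/38]
  21 → side 5 (new)  [load 21/38]
  17 → side 5  [load 38/38]
  10 → side 2  [load 35/38]
  9 → side 3  [load 32/38]
  8 → side 4  [load 30/38]
  7 → side 4  [load 37/38]
5 tape sides opened.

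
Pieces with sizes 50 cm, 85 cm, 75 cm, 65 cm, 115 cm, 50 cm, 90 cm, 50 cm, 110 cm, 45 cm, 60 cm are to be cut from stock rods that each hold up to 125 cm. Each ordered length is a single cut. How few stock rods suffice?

Total = 115 + 110 + 90 + 85 + 75 + 65 + 60 + 50 + 50 + 50 + 45 = 795 cm.
Lower bound: ⌈795/125⌉ = 7 stock rods.
A packing using 8 stock rods:
  stock rod 1: 115 = 115
  stock rod 2: 110 = 110
  stock rod 3: 90 = 90
  stock rod 4: 85 = 85
  stock rod 5: 75 + 50 = 125
  stock rod 6: 65 + 60 = 125
  stock rod 7: 50 + 50 = 100
  stock rod 8: 45 = 45
No arrangement into 7 stock rods stays within capacity, so 8 is optimal.

8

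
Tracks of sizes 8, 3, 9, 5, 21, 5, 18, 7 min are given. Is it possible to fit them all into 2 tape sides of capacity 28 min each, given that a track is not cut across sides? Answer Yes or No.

Total = 76 min; ⌈76/28⌉ = 3.
At least 3 tape sides are required, but only 2 are allowed.

No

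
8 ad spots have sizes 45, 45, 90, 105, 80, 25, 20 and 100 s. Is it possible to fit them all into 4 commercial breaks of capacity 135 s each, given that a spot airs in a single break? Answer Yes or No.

A valid assignment using 4 commercial breaks:
  break 1: 105 + 25 = 130
  break 2: 100 + 20 = 120
  break 3: 90 + 45 = 135
  break 4: 80 + 45 = 125
Every load is within 135 s, so 4 commercial breaks suffice.

Yes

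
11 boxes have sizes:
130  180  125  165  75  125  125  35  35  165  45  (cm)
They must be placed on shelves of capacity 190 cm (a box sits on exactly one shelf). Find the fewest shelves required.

8

Total = 180 + 165 + 165 + 130 + 125 + 125 + 125 + 75 + 45 + 35 + 35 = 1205 cm.
Lower bound: ⌈1205/190⌉ = 7 shelves.
A packing using 8 shelves:
  shelf 1: 180 = 180
  shelf 2: 165 = 165
  shelf 3: 165 = 165
  shelf 4: 130 + 45 = 175
  shelf 5: 125 + 35 = 160
  shelf 6: 125 + 35 = 160
  shelf 7: 125 = 125
  shelf 8: 75 = 75
No arrangement into 7 shelves stays within capacity, so 8 is optimal.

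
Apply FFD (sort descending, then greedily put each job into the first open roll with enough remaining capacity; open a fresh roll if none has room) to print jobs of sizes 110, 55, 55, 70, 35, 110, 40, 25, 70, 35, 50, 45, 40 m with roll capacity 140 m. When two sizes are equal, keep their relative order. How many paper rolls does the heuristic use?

Sorted descending: 110, 110, 70, 70, 55, 55, 50, 45, 40, 40, 35, 35, 25.
  110 → roll 1 (new)  [load 110/140]
  110 → roll 2 (new)  [load 110/140]
  70 → roll 3 (new)  [load 70/140]
  70 → roll 3  [load 140/140]
  55 → roll 4 (new)  [load 55/140]
  55 → roll 4  [load 110/140]
  50 → roll 5 (new)  [load 50/140]
  45 → roll 5  [load 95/140]
  40 → roll 5  [load 135/140]
  40 → roll 6 (new)  [load 40/140]
  35 → roll 6  [load 75/140]
  35 → roll 6  [load 110/140]
  25 → roll 1  [load 135/140]
6 paper rolls opened.

6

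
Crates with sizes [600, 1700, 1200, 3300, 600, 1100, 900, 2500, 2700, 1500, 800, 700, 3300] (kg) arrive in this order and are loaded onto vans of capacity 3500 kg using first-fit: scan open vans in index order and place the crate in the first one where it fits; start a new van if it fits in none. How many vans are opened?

  600 → van 1 (new)  [load 600/3500]
  1700 → van 1  [load 2300/3500]
  1200 → van 1  [load 3500/3500]
  3300 → van 2 (new)  [load 3300/3500]
  600 → van 3 (new)  [load 600/3500]
  1100 → van 3  [load 1700/3500]
  900 → van 3  [load 2600/3500]
  2500 → van 4 (new)  [load 2500/3500]
  2700 → van 5 (new)  [load 2700/3500]
  1500 → van 6 (new)  [load 1500/3500]
  800 → van 3  [load 3400/3500]
  700 → van 4  [load 3200/3500]
  3300 → van 7 (new)  [load 3300/3500]
7 vans opened.

7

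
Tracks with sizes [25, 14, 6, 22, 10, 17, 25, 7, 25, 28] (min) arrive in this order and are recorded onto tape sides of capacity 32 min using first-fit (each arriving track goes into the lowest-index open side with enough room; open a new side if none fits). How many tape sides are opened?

  25 → side 1 (new)  [load 25/32]
  14 → side 2 (new)  [load 14/32]
  6 → side 1  [load 31/32]
  22 → side 3 (new)  [load 22/32]
  10 → side 2  [load 24/32]
  17 → side 4 (new)  [load 17/32]
  25 → side 5 (new)  [load 25/32]
  7 → side 2  [load 31/32]
  25 → side 6 (new)  [load 25/32]
  28 → side 7 (new)  [load 28/32]
7 tape sides opened.

7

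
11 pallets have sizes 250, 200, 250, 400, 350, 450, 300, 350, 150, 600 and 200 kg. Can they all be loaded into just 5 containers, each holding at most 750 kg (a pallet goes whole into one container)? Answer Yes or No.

Yes

A valid assignment using 5 containers:
  container 1: 600 + 150 = 750
  container 2: 450 + 300 = 750
  container 3: 400 + 350 = 750
  container 4: 350 + 250 = 600
  container 5: 250 + 200 + 200 = 650
Every load is within 750 kg, so 5 containers suffice.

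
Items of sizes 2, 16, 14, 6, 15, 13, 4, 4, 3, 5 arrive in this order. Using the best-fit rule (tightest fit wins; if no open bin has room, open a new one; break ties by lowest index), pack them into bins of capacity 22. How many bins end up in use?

4

  2 → bin 1 (new)  [load 2/22]
  16 → bin 1  [load 18/22]
  14 → bin 2 (new)  [load 14/22]
  6 → bin 2  [load 20/22]
  15 → bin 3 (new)  [load 15/22]
  13 → bin 4 (new)  [load 13/22]
  4 → bin 1  [load 22/22]
  4 → bin 3  [load 19/22]
  3 → bin 3  [load 22/22]
  5 → bin 4  [load 18/22]
4 bins opened.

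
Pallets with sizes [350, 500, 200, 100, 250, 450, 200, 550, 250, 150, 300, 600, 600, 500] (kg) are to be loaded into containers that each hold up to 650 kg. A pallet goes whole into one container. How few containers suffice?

9

Total = 600 + 600 + 550 + 500 + 500 + 450 + 350 + 300 + 250 + 250 + 200 + 200 + 150 + 100 = 5000 kg.
Lower bound: ⌈5000/650⌉ = 8 containers.
A packing using 9 containers:
  container 1: 600 = 600
  container 2: 600 = 600
  container 3: 550 + 100 = 650
  container 4: 500 + 150 = 650
  container 5: 500 = 500
  container 6: 450 + 200 = 650
  container 7: 350 + 300 = 650
  container 8: 250 + 250 = 500
  container 9: 200 = 200
No arrangement into 8 containers stays within capacity, so 9 is optimal.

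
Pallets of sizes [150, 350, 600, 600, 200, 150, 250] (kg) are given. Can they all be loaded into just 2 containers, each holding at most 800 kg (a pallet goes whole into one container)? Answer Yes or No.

No

Total = 2300 kg; ⌈2300/800⌉ = 3.
At least 3 containers are required, but only 2 are allowed.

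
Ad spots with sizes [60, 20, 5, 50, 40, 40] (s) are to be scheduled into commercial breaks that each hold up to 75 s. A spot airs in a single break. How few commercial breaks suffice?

Total = 60 + 50 + 40 + 40 + 20 + 5 = 215 s.
Lower bound: ⌈215/75⌉ = 3 commercial breaks.
Also, 4 ad spots each exceed 75/2 s, and no two of those can share a break, so at least 4 commercial breaks are needed.
A packing using 4 commercial breaks:
  break 1: 60 + 5 = 65
  break 2: 50 + 20 = 70
  break 3: 40 = 40
  break 4: 40 = 40
This matches the lower bound, so 4 is optimal.

4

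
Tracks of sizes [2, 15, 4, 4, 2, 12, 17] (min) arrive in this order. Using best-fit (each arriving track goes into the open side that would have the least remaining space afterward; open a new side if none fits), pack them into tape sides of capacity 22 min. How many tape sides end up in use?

3

  2 → side 1 (new)  [load 2/22]
  15 → side 1  [load 17/22]
  4 → side 1  [load 21/22]
  4 → side 2 (new)  [load 4/22]
  2 → side 2  [load 6/22]
  12 → side 2  [load 18/22]
  17 → side 3 (new)  [load 17/22]
3 tape sides opened.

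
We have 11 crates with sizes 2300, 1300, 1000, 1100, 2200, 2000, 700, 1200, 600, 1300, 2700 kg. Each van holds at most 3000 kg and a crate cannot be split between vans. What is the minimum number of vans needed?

6

Total = 2700 + 2300 + 2200 + 2000 + 1300 + 1300 + 1200 + 1100 + 1000 + 700 + 600 = 16400 kg.
Lower bound: ⌈16400/3000⌉ = 6 vans.
A packing using 6 vans:
  van 1: 2700 = 2700
  van 2: 2300 + 700 = 3000
  van 3: 2200 + 600 = 2800
  van 4: 2000 + 1000 = 3000
  van 5: 1300 + 1300 = 2600
  van 6: 1200 + 1100 = 2300
This matches the lower bound, so 6 is optimal.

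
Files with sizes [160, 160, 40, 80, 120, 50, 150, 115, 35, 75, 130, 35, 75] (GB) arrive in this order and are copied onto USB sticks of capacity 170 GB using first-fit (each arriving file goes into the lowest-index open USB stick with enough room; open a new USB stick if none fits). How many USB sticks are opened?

  160 → USB stick 1 (new)  [load 160/170]
  160 → USB stick 2 (new)  [load 160/170]
  40 → USB stick 3 (new)  [load 40/170]
  80 → USB stick 3  [load 120/170]
  120 → USB stick 4 (new)  [load 120/170]
  50 → USB stick 3  [load 170/170]
  150 → USB stick 5 (new)  [load 150/170]
  115 → USB stick 6 (new)  [load 115/170]
  35 → USB stick 4  [load 155/170]
  75 → USB stick 7 (new)  [load 75/170]
  130 → USB stick 8 (new)  [load 130/170]
  35 → USB stick 6  [load 150/170]
  75 → USB stick 7  [load 150/170]
8 USB sticks opened.

8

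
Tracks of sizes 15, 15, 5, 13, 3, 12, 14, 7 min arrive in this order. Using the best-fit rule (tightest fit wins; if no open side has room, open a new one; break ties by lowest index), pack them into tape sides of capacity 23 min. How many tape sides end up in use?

  15 → side 1 (new)  [load 15/23]
  15 → side 2 (new)  [load 15/23]
  5 → side 1  [load 20/23]
  13 → side 3 (new)  [load 13/23]
  3 → side 1  [load 23/23]
  12 → side 4 (new)  [load 12/23]
  14 → side 5 (new)  [load 14/23]
  7 → side 2  [load 22/23]
5 tape sides opened.

5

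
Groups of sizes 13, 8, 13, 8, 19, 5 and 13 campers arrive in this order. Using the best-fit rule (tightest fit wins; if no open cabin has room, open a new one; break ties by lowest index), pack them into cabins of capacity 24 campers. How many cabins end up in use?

4

  13 → cabin 1 (new)  [load 13/24]
  8 → cabin 1  [load 21/24]
  13 → cabin 2 (new)  [load 13/24]
  8 → cabin 2  [load 21/24]
  19 → cabin 3 (new)  [load 19/24]
  5 → cabin 3  [load 24/24]
  13 → cabin 4 (new)  [load 13/24]
4 cabins opened.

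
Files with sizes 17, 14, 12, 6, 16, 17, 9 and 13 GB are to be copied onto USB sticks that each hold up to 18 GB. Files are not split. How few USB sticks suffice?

Total = 17 + 17 + 16 + 14 + 13 + 12 + 9 + 6 = 104 GB.
Lower bound: ⌈104/18⌉ = 6 USB sticks.
A packing using 7 USB sticks:
  USB stick 1: 17 = 17
  USB stick 2: 17 = 17
  USB stick 3: 16 = 16
  USB stick 4: 14 = 14
  USB stick 5: 13 = 13
  USB stick 6: 12 + 6 = 18
  USB stick 7: 9 = 9
No arrangement into 6 USB sticks stays within capacity, so 7 is optimal.

7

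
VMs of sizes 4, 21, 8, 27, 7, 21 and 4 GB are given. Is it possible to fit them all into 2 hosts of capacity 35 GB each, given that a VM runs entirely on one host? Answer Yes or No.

Total = 92 GB; ⌈92/35⌉ = 3.
At least 3 hosts are required, but only 2 are allowed.

No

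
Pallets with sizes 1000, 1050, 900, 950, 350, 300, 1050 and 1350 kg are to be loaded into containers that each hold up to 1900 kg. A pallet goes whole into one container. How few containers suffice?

5

Total = 1350 + 1050 + 1050 + 1000 + 950 + 900 + 350 + 300 = 6950 kg.
Lower bound: ⌈6950/1900⌉ = 4 containers.
A packing using 5 containers:
  container 1: 1350 + 350 = 1700
  container 2: 1050 + 300 = 1350
  container 3: 1050 = 1050
  container 4: 1000 + 900 = 1900
  container 5: 950 = 950
No arrangement into 4 containers stays within capacity, so 5 is optimal.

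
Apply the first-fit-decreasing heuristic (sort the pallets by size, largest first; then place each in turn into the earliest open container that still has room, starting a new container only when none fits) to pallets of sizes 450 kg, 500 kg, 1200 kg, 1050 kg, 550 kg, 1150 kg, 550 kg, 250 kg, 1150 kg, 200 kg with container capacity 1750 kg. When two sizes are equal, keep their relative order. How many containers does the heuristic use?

5

Sorted descending: 1200, 1150, 1150, 1050, 550, 550, 500, 450, 250, 200.
  1200 → container 1 (new)  [load 1200/1750]
  1150 → container 2 (new)  [load 1150/1750]
  1150 → container 3 (new)  [load 1150/1750]
  1050 → container 4 (new)  [load 1050/1750]
  550 → container 1  [load 1750/1750]
  550 → container 2  [load 1700/1750]
  500 → container 3  [load 1650/1750]
  450 → container 4  [load 1500/1750]
  250 → container 4  [load 1750/1750]
  200 → container 5 (new)  [load 200/1750]
5 containers opened.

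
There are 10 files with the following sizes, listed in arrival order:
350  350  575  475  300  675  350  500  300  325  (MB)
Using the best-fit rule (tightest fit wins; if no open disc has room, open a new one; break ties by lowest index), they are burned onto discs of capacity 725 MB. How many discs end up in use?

  350 → disc 1 (new)  [load 350/725]
  350 → disc 1  [load 700/725]
  575 → disc 2 (new)  [load 575/725]
  475 → disc 3 (new)  [load 475/725]
  300 → disc 4 (new)  [load 300/725]
  675 → disc 5 (new)  [load 675/725]
  350 → disc 4  [load 650/725]
  500 → disc 6 (new)  [load 500/725]
  300 → disc 7 (new)  [load 300/725]
  325 → disc 7  [load 625/725]
7 discs opened.

7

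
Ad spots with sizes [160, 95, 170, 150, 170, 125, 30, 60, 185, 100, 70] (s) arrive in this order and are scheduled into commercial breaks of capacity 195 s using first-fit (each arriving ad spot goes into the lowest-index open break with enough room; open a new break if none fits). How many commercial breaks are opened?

8

  160 → break 1 (new)  [load 160/195]
  95 → break 2 (new)  [load 95/195]
  170 → break 3 (new)  [load 170/195]
  150 → break 4 (new)  [load 150/195]
  170 → break 5 (new)  [load 170/195]
  125 → break 6 (new)  [load 125/195]
  30 → break 1  [load 190/195]
  60 → break 2  [load 155/195]
  185 → break 7 (new)  [load 185/195]
  100 → break 8 (new)  [load 100/195]
  70 → break 6  [load 195/195]
8 commercial breaks opened.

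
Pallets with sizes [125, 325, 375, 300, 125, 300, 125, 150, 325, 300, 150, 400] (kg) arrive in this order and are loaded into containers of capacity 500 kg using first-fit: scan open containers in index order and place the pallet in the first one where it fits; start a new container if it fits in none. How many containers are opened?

7

  125 → container 1 (new)  [load 125/500]
  325 → container 1  [load 450/500]
  375 → container 2 (new)  [load 375/500]
  300 → container 3 (new)  [load 300/500]
  125 → container 2  [load 500/500]
  300 → container 4 (new)  [load 300/500]
  125 → container 3  [load 425/500]
  150 → container 4  [load 450/500]
  325 → container 5 (new)  [load 325/500]
  300 → container 6 (new)  [load 300/500]
  150 → container 5  [load 475/500]
  400 → container 7 (new)  [load 400/500]
7 containers opened.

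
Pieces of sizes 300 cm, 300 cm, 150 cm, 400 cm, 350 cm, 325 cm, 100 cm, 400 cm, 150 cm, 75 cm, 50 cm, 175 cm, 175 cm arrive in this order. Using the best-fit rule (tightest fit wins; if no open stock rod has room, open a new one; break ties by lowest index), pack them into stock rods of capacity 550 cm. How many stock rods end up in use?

6

  300 → stock rod 1 (new)  [load 300/550]
  300 → stock rod 2 (new)  [load 300/550]
  150 → stock rod 1  [load 450/550]
  400 → stock rod 3 (new)  [load 400/550]
  350 → stock rod 4 (new)  [load 350/550]
  325 → stock rod 5 (new)  [load 325/550]
  100 → stock rod 1  [load 550/550]
  400 → stock rod 6 (new)  [load 400/550]
  150 → stock rod 3  [load 550/550]
  75 → stock rod 6  [load 475/550]
  50 → stock rod 6  [load 525/550]
  175 → stock rod 4  [load 525/550]
  175 → stock rod 5  [load 500/550]
6 stock rods opened.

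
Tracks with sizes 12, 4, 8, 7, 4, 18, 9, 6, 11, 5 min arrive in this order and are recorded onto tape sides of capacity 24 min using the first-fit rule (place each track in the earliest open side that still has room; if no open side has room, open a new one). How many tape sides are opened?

  12 → side 1 (new)  [load 12/24]
  4 → side 1  [load 16/24]
  8 → side 1  [load 24/24]
  7 → side 2 (new)  [load 7/24]
  4 → side 2  [load 11/24]
  18 → side 3 (new)  [load 18/24]
  9 → side 2  [load 20/24]
  6 → side 3  [load 24/24]
  11 → side 4 (new)  [load 11/24]
  5 → side 4  [load 16/24]
4 tape sides opened.

4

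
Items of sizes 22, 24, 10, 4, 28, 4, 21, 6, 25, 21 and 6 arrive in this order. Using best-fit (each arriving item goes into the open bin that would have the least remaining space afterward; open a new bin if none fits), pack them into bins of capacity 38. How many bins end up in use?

  22 → bin 1 (new)  [load 22/38]
  24 → bin 2 (new)  [load 24/38]
  10 → bin 2  [load 34/38]
  4 → bin 2  [load 38/38]
  28 → bin 3 (new)  [load 28/38]
  4 → bin 3  [load 32/38]
  21 → bin 4 (new)  [load 21/38]
  6 → bin 3  [load 38/38]
  25 → bin 5 (new)  [load 25/38]
  21 → bin 6 (new)  [load 21/38]
  6 → bin 5  [load 31/38]
6 bins opened.

6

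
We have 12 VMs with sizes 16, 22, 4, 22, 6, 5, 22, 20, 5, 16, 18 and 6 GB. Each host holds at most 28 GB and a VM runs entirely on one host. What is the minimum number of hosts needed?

7

Total = 22 + 22 + 22 + 20 + 18 + 16 + 16 + 6 + 6 + 5 + 5 + 4 = 162 GB.
Lower bound: ⌈162/28⌉ = 6 hosts.
Also, 7 VMs each exceed 14 GB, and no two of those can share a host, so at least 7 hosts are needed.
A packing using 7 hosts:
  host 1: 22 + 6 = 28
  host 2: 22 + 6 = 28
  host 3: 22 + 5 = 27
  host 4: 20 + 5 = 25
  host 5: 18 + 4 = 22
  host 6: 16 = 16
  host 7: 16 = 16
This matches the lower bound, so 7 is optimal.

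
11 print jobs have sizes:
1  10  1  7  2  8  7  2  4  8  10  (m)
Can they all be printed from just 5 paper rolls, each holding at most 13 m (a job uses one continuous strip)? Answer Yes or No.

Total = 60 m; ⌈60/13⌉ = 5.
6 print jobs each exceed half the capacity and cannot share a roll, forcing at least 6 paper rolls.
At least 6 paper rolls are required, but only 5 are allowed.

No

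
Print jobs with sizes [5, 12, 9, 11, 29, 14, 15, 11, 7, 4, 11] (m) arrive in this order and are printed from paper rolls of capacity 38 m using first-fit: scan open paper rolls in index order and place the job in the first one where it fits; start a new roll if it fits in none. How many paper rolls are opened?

  5 → roll 1 (new)  [load 5/38]
  12 → roll 1  [load 17/38]
  9 → roll 1  [load 26/38]
  11 → roll 1  [load 37/38]
  29 → roll 2 (new)  [load 29/38]
  14 → roll 3 (new)  [load 14/38]
  15 → roll 3  [load 29/38]
  11 → roll 4 (new)  [load 11/38]
  7 → roll 2  [load 36/38]
  4 → roll 3  [load 33/38]
  11 → roll 4  [load 22/38]
4 paper rolls opened.

4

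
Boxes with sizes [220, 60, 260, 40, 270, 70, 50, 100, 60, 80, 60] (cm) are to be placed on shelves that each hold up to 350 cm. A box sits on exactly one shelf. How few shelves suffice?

4

Total = 270 + 260 + 220 + 100 + 80 + 70 + 60 + 60 + 60 + 50 + 40 = 1270 cm.
Lower bound: ⌈1270/350⌉ = 4 shelves.
A packing using 4 shelves:
  shelf 1: 270 + 80 = 350
  shelf 2: 260 + 70 = 330
  shelf 3: 220 + 100 = 320
  shelf 4: 60 + 60 + 60 + 50 + 40 = 270
This matches the lower bound, so 4 is optimal.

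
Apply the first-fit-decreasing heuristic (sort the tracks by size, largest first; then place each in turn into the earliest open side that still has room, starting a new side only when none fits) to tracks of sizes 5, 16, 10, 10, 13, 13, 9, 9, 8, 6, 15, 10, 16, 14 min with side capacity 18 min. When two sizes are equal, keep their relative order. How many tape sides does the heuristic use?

Sorted descending: 16, 16, 15, 14, 13, 13, 10, 10, 10, 9, 9, 8, 6, 5.
  16 → side 1 (new)  [load 16/18]
  16 → side 2 (new)  [load 16/18]
  15 → side 3 (new)  [load 15/18]
  14 → side 4 (new)  [load 14/18]
  13 → side 5 (new)  [load 13/18]
  13 → side 6 (new)  [load 13/18]
  10 → side 7 (new)  [load 10/18]
  10 → side 8 (new)  [load 10/18]
  10 → side 9 (new)  [load 10/18]
  9 → side 10 (new)  [load 9/18]
  9 → side 10  [load 18/18]
  8 → side 7  [load 18/18]
  6 → side 8  [load 16/18]
  5 → side 5  [load 18/18]
10 tape sides opened.

10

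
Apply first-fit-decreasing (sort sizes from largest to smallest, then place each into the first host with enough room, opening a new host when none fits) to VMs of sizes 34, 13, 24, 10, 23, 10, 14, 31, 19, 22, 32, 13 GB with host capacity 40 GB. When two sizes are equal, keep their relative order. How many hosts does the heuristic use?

Sorted descending: 34, 32, 31, 24, 23, 22, 19, 14, 13, 13, 10, 10.
  34 → host 1 (new)  [load 34/40]
  32 → host 2 (new)  [load 32/40]
  31 → host 3 (new)  [load 31/40]
  24 → host 4 (new)  [load 24/40]
  23 → host 5 (new)  [load 23/40]
  22 → host 6 (new)  [load 22/40]
  19 → host 7 (new)  [load 19/40]
  14 → host 4  [load 38/40]
  13 → host 5  [load 36/40]
  13 → host 6  [load 35/40]
  10 → host 7  [load 29/40]
  10 → host 7  [load 39/40]
7 hosts opened.

7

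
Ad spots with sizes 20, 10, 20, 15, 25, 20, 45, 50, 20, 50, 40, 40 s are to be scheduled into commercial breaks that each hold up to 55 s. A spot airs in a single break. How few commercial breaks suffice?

8

Total = 50 + 50 + 45 + 40 + 40 + 25 + 20 + 20 + 20 + 20 + 15 + 10 = 355 s.
Lower bound: ⌈355/55⌉ = 7 commercial breaks.
A packing using 8 commercial breaks:
  break 1: 50 = 50
  break 2: 50 = 50
  break 3: 45 + 10 = 55
  break 4: 40 + 15 = 55
  break 5: 40 = 40
  break 6: 25 + 20 = 45
  break 7: 20 + 20 = 40
  break 8: 20 = 20
No arrangement into 7 commercial breaks stays within capacity, so 8 is optimal.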